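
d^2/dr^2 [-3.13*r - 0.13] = 0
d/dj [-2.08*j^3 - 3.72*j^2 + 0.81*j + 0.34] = -6.24*j^2 - 7.44*j + 0.81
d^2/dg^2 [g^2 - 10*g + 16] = 2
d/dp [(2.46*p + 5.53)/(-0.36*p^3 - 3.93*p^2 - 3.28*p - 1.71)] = (1.7712*p^3 + 15.6402*p^2 + 43.4658*p + 13.9318)/(0.1296*p^6 + 2.8296*p^5 + 17.8065*p^4 + 27.012*p^3 + 24.199*p^2 + 11.2176*p + 2.9241)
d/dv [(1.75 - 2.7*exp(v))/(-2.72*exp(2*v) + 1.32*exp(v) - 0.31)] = (-7.344*exp(2*v) + 9.52*exp(v) - 1.473)*exp(v)/(7.3984*exp(4*v) - 7.1808*exp(3*v) + 3.4288*exp(2*v) - 0.8184*exp(v) + 0.0961)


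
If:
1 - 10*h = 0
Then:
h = 1/10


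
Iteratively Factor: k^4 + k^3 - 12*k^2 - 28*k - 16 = (k - 4)*(k^3 + 5*k^2 + 8*k + 4) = (k - 4)*(k + 2)*(k^2 + 3*k + 2) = (k - 4)*(k + 2)^2*(k + 1)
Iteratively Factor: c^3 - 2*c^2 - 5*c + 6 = (c - 1)*(c^2 - c - 6) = (c - 1)*(c + 2)*(c - 3)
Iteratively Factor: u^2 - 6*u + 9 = (u - 3)*(u - 3)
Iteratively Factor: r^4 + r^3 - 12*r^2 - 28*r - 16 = (r + 2)*(r^3 - r^2 - 10*r - 8) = (r - 4)*(r + 2)*(r^2 + 3*r + 2) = (r - 4)*(r + 1)*(r + 2)*(r + 2)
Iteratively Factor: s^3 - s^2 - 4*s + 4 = (s + 2)*(s^2 - 3*s + 2) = (s - 1)*(s + 2)*(s - 2)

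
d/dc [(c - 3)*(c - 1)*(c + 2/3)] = 3*c^2 - 20*c/3 + 1/3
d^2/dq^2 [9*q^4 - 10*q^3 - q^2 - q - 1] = 108*q^2 - 60*q - 2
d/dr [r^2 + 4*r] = 2*r + 4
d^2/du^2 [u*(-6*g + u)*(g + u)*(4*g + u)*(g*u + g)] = 2*g*(-24*g^3 - 78*g^2*u - 26*g^2 - 6*g*u^2 - 3*g*u + 10*u^3 + 6*u^2)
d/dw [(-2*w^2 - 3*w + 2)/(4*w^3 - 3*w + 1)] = (2*w^2 + 8*w + 3)/(4*w^4 + 4*w^3 - 3*w^2 - 2*w + 1)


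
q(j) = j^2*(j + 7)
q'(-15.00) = 465.00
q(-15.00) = -1800.00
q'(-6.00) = 24.00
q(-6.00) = 36.00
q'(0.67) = 10.73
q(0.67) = 3.44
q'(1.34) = 24.15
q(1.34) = 14.98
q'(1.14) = 19.86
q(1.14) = 10.58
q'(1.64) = 31.03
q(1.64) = 23.24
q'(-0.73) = -8.62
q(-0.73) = 3.34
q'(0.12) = 1.72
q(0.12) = 0.10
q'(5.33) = 159.85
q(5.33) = 350.28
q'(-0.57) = -7.01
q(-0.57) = 2.09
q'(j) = j^2 + 2*j*(j + 7) = j*(3*j + 14)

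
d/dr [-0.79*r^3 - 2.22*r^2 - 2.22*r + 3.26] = -2.37*r^2 - 4.44*r - 2.22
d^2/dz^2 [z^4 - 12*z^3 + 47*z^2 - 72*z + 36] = 12*z^2 - 72*z + 94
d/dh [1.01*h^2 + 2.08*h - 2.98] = 2.02*h + 2.08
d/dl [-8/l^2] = 16/l^3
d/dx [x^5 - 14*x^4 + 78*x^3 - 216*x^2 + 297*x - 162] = 5*x^4 - 56*x^3 + 234*x^2 - 432*x + 297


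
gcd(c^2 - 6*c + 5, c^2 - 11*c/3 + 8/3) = c - 1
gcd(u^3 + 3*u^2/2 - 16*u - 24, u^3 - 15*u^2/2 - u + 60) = u - 4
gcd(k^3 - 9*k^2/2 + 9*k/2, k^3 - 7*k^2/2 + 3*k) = k^2 - 3*k/2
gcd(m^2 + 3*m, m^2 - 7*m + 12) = 1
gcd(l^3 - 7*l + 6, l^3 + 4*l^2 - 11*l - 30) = 1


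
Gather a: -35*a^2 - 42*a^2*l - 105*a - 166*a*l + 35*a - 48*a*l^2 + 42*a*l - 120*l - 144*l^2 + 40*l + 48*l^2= a^2*(-42*l - 35) + a*(-48*l^2 - 124*l - 70) - 96*l^2 - 80*l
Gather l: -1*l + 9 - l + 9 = 18 - 2*l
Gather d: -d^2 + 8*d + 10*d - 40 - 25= -d^2 + 18*d - 65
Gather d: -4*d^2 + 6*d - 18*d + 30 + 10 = -4*d^2 - 12*d + 40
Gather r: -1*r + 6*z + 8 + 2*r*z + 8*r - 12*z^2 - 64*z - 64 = r*(2*z + 7) - 12*z^2 - 58*z - 56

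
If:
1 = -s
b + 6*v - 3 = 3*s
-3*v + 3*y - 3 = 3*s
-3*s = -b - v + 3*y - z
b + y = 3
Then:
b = 18/5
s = -1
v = -3/5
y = -3/5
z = -39/5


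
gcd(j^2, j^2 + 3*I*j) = j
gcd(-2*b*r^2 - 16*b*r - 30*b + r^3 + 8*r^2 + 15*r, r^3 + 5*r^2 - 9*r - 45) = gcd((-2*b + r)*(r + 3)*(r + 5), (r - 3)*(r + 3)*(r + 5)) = r^2 + 8*r + 15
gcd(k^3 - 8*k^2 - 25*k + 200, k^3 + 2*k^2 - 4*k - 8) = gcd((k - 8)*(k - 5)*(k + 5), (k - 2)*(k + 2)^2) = 1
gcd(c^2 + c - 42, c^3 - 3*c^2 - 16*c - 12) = c - 6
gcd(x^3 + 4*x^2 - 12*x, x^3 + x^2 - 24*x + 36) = x^2 + 4*x - 12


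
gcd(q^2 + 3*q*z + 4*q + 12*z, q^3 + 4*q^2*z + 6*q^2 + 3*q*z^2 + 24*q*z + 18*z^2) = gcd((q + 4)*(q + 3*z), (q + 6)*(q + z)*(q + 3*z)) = q + 3*z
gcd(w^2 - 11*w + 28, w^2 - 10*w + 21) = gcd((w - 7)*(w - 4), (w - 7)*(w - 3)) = w - 7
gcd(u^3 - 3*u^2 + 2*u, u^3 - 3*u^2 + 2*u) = u^3 - 3*u^2 + 2*u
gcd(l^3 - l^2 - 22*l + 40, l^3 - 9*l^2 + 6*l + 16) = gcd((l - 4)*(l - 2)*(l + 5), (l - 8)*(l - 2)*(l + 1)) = l - 2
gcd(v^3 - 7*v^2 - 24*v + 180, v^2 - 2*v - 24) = v - 6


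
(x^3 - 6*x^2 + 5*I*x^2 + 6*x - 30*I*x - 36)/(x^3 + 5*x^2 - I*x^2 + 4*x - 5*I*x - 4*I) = (x^2 + 6*x*(-1 + I) - 36*I)/(x^2 + 5*x + 4)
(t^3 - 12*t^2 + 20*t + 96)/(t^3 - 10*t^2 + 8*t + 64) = (t - 6)/(t - 4)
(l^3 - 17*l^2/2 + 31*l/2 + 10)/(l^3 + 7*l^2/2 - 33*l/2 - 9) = (l^2 - 9*l + 20)/(l^2 + 3*l - 18)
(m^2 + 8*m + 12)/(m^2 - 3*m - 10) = (m + 6)/(m - 5)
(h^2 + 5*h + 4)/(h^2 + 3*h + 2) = (h + 4)/(h + 2)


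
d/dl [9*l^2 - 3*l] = 18*l - 3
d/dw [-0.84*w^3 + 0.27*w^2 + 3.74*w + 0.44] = -2.52*w^2 + 0.54*w + 3.74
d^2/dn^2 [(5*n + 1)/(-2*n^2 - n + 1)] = 2*(-(4*n + 1)^2*(5*n + 1) + (30*n + 7)*(2*n^2 + n - 1))/(2*n^2 + n - 1)^3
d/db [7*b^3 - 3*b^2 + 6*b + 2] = 21*b^2 - 6*b + 6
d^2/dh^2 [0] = 0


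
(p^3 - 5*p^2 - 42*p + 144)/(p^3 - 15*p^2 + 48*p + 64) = (p^2 + 3*p - 18)/(p^2 - 7*p - 8)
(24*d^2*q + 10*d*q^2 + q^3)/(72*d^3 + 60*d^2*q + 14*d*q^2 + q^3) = q*(4*d + q)/(12*d^2 + 8*d*q + q^2)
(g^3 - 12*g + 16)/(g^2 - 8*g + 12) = (g^2 + 2*g - 8)/(g - 6)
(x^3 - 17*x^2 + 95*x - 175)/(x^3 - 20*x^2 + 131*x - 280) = (x - 5)/(x - 8)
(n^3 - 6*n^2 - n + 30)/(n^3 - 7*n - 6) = (n - 5)/(n + 1)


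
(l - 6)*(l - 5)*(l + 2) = l^3 - 9*l^2 + 8*l + 60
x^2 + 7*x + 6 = (x + 1)*(x + 6)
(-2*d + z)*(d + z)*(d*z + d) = -2*d^3*z - 2*d^3 - d^2*z^2 - d^2*z + d*z^3 + d*z^2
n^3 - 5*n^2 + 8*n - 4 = (n - 2)^2*(n - 1)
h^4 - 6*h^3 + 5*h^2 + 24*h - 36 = (h - 3)^2*(h - 2)*(h + 2)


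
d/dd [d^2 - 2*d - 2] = 2*d - 2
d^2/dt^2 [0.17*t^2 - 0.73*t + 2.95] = 0.340000000000000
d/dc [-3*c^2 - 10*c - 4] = -6*c - 10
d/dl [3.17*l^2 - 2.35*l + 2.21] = 6.34*l - 2.35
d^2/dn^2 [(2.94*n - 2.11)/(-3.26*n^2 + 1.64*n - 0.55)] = (-(2.94*n - 2.11)*(6.52*n - 1.64)*(13.04*n - 3.28) + (57.5064*n - 23.4004)*(3.26*n^2 - 1.64*n + 0.55))/(3.26*n^2 - 1.64*n + 0.55)^3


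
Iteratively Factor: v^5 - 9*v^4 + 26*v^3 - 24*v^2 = (v - 4)*(v^4 - 5*v^3 + 6*v^2) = (v - 4)*(v - 3)*(v^3 - 2*v^2) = (v - 4)*(v - 3)*(v - 2)*(v^2) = v*(v - 4)*(v - 3)*(v - 2)*(v)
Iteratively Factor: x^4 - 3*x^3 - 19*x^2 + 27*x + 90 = (x - 5)*(x^3 + 2*x^2 - 9*x - 18) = (x - 5)*(x + 3)*(x^2 - x - 6) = (x - 5)*(x + 2)*(x + 3)*(x - 3)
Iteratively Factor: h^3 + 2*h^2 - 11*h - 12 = (h + 4)*(h^2 - 2*h - 3) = (h + 1)*(h + 4)*(h - 3)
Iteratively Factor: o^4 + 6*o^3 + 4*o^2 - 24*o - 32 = (o - 2)*(o^3 + 8*o^2 + 20*o + 16) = (o - 2)*(o + 4)*(o^2 + 4*o + 4) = (o - 2)*(o + 2)*(o + 4)*(o + 2)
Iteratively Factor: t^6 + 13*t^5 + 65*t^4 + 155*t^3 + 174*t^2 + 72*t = (t + 1)*(t^5 + 12*t^4 + 53*t^3 + 102*t^2 + 72*t) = (t + 1)*(t + 3)*(t^4 + 9*t^3 + 26*t^2 + 24*t) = (t + 1)*(t + 3)^2*(t^3 + 6*t^2 + 8*t) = t*(t + 1)*(t + 3)^2*(t^2 + 6*t + 8) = t*(t + 1)*(t + 3)^2*(t + 4)*(t + 2)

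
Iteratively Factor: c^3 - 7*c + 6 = (c + 3)*(c^2 - 3*c + 2) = (c - 2)*(c + 3)*(c - 1)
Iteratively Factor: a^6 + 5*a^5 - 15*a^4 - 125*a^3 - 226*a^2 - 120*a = (a + 4)*(a^5 + a^4 - 19*a^3 - 49*a^2 - 30*a) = (a + 3)*(a + 4)*(a^4 - 2*a^3 - 13*a^2 - 10*a) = (a + 1)*(a + 3)*(a + 4)*(a^3 - 3*a^2 - 10*a) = (a + 1)*(a + 2)*(a + 3)*(a + 4)*(a^2 - 5*a) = a*(a + 1)*(a + 2)*(a + 3)*(a + 4)*(a - 5)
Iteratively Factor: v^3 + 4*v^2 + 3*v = (v + 1)*(v^2 + 3*v) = (v + 1)*(v + 3)*(v)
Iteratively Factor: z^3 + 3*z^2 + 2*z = (z)*(z^2 + 3*z + 2) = z*(z + 2)*(z + 1)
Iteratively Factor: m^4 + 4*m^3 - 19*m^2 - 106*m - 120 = (m + 3)*(m^3 + m^2 - 22*m - 40) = (m + 2)*(m + 3)*(m^2 - m - 20) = (m + 2)*(m + 3)*(m + 4)*(m - 5)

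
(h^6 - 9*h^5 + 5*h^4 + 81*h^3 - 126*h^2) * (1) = h^6 - 9*h^5 + 5*h^4 + 81*h^3 - 126*h^2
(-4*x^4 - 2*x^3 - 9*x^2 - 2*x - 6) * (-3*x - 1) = 12*x^5 + 10*x^4 + 29*x^3 + 15*x^2 + 20*x + 6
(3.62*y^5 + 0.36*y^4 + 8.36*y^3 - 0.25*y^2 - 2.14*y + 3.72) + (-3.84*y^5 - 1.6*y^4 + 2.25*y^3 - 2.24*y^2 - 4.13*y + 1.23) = -0.22*y^5 - 1.24*y^4 + 10.61*y^3 - 2.49*y^2 - 6.27*y + 4.95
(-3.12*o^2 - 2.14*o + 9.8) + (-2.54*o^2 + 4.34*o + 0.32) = -5.66*o^2 + 2.2*o + 10.12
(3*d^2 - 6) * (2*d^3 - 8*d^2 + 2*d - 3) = 6*d^5 - 24*d^4 - 6*d^3 + 39*d^2 - 12*d + 18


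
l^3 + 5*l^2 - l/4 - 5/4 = (l - 1/2)*(l + 1/2)*(l + 5)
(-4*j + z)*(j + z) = -4*j^2 - 3*j*z + z^2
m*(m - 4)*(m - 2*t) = m^3 - 2*m^2*t - 4*m^2 + 8*m*t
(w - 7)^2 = w^2 - 14*w + 49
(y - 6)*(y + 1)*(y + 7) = y^3 + 2*y^2 - 41*y - 42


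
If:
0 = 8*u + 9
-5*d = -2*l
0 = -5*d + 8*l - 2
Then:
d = 2/15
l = 1/3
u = -9/8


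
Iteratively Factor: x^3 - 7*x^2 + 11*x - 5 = (x - 5)*(x^2 - 2*x + 1) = (x - 5)*(x - 1)*(x - 1)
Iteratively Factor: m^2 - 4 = (m + 2)*(m - 2)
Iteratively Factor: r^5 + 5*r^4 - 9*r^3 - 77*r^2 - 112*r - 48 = (r + 1)*(r^4 + 4*r^3 - 13*r^2 - 64*r - 48) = (r - 4)*(r + 1)*(r^3 + 8*r^2 + 19*r + 12) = (r - 4)*(r + 1)*(r + 3)*(r^2 + 5*r + 4) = (r - 4)*(r + 1)*(r + 3)*(r + 4)*(r + 1)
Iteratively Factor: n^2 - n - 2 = (n - 2)*(n + 1)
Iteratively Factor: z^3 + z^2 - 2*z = (z + 2)*(z^2 - z) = (z - 1)*(z + 2)*(z)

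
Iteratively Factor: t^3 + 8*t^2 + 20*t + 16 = (t + 2)*(t^2 + 6*t + 8) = (t + 2)^2*(t + 4)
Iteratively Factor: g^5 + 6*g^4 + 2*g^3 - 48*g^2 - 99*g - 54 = (g - 3)*(g^4 + 9*g^3 + 29*g^2 + 39*g + 18) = (g - 3)*(g + 1)*(g^3 + 8*g^2 + 21*g + 18) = (g - 3)*(g + 1)*(g + 2)*(g^2 + 6*g + 9) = (g - 3)*(g + 1)*(g + 2)*(g + 3)*(g + 3)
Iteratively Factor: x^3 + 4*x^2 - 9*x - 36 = (x - 3)*(x^2 + 7*x + 12) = (x - 3)*(x + 3)*(x + 4)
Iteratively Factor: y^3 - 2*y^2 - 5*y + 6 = (y + 2)*(y^2 - 4*y + 3) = (y - 3)*(y + 2)*(y - 1)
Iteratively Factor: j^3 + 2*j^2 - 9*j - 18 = (j + 3)*(j^2 - j - 6) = (j + 2)*(j + 3)*(j - 3)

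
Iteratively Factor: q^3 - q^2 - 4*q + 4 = (q - 2)*(q^2 + q - 2) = (q - 2)*(q - 1)*(q + 2)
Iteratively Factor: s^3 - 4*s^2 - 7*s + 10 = (s + 2)*(s^2 - 6*s + 5) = (s - 1)*(s + 2)*(s - 5)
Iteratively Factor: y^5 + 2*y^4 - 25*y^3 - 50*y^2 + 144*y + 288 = (y - 4)*(y^4 + 6*y^3 - y^2 - 54*y - 72) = (y - 4)*(y + 3)*(y^3 + 3*y^2 - 10*y - 24) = (y - 4)*(y + 2)*(y + 3)*(y^2 + y - 12) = (y - 4)*(y - 3)*(y + 2)*(y + 3)*(y + 4)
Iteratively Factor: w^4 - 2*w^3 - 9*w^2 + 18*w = (w - 3)*(w^3 + w^2 - 6*w) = (w - 3)*(w - 2)*(w^2 + 3*w) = w*(w - 3)*(w - 2)*(w + 3)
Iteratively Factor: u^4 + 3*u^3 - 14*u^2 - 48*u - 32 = (u - 4)*(u^3 + 7*u^2 + 14*u + 8) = (u - 4)*(u + 1)*(u^2 + 6*u + 8) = (u - 4)*(u + 1)*(u + 4)*(u + 2)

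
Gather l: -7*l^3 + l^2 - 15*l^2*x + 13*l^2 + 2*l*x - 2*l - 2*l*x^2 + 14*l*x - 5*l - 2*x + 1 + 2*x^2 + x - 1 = -7*l^3 + l^2*(14 - 15*x) + l*(-2*x^2 + 16*x - 7) + 2*x^2 - x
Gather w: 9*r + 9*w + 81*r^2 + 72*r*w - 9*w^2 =81*r^2 + 9*r - 9*w^2 + w*(72*r + 9)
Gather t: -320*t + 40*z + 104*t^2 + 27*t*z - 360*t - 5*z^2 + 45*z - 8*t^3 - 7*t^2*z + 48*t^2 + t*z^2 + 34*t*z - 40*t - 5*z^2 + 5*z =-8*t^3 + t^2*(152 - 7*z) + t*(z^2 + 61*z - 720) - 10*z^2 + 90*z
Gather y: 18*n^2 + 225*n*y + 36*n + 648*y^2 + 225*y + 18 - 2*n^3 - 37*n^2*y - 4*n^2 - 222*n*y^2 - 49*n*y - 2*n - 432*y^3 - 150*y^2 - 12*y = -2*n^3 + 14*n^2 + 34*n - 432*y^3 + y^2*(498 - 222*n) + y*(-37*n^2 + 176*n + 213) + 18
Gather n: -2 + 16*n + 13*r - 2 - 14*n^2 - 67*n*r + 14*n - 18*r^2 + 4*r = -14*n^2 + n*(30 - 67*r) - 18*r^2 + 17*r - 4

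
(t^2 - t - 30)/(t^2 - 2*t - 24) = (t + 5)/(t + 4)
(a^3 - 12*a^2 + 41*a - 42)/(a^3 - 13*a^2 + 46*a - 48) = (a - 7)/(a - 8)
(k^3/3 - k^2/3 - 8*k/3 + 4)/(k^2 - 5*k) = (k^3 - k^2 - 8*k + 12)/(3*k*(k - 5))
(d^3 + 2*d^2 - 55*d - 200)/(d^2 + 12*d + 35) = (d^2 - 3*d - 40)/(d + 7)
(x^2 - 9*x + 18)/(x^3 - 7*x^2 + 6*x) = (x - 3)/(x*(x - 1))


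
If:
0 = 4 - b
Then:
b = 4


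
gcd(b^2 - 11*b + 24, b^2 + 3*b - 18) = b - 3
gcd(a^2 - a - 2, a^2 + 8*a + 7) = a + 1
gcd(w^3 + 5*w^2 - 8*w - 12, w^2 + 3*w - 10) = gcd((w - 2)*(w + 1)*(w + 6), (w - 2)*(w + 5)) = w - 2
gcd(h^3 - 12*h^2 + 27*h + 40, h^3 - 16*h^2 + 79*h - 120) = h^2 - 13*h + 40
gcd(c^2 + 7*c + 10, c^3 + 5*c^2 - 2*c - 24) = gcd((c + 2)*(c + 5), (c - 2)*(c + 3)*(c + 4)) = 1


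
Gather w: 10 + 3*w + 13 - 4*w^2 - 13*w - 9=-4*w^2 - 10*w + 14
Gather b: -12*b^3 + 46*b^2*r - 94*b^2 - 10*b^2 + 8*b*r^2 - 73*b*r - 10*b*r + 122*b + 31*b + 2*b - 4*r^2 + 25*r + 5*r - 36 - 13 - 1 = -12*b^3 + b^2*(46*r - 104) + b*(8*r^2 - 83*r + 155) - 4*r^2 + 30*r - 50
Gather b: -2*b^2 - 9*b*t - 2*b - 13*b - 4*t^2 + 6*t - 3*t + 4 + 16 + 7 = -2*b^2 + b*(-9*t - 15) - 4*t^2 + 3*t + 27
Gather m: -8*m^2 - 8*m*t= -8*m^2 - 8*m*t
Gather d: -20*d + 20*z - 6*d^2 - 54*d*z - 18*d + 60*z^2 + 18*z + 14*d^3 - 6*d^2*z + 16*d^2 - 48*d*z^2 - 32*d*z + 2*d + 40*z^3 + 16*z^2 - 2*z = 14*d^3 + d^2*(10 - 6*z) + d*(-48*z^2 - 86*z - 36) + 40*z^3 + 76*z^2 + 36*z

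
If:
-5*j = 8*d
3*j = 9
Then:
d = -15/8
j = 3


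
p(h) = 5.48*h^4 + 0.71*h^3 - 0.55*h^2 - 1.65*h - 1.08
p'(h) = 21.92*h^3 + 2.13*h^2 - 1.1*h - 1.65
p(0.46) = -1.64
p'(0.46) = 0.43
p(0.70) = -0.95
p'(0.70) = 6.14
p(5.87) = 6620.17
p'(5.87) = 4498.87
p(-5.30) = 4210.50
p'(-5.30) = -3199.37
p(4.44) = 2172.57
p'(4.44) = 1954.08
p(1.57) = 31.02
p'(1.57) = 86.70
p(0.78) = -0.34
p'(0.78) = 9.19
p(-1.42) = 20.40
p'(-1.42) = -58.56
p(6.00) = 7224.66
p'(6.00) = 4803.15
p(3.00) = 452.07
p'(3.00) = 606.06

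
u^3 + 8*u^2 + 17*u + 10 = (u + 1)*(u + 2)*(u + 5)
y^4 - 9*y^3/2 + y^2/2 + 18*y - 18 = (y - 3)*(y - 2)*(y - 3/2)*(y + 2)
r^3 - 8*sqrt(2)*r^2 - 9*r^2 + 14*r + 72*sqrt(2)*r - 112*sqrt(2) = (r - 7)*(r - 2)*(r - 8*sqrt(2))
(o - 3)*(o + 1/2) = o^2 - 5*o/2 - 3/2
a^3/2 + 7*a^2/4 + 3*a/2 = a*(a/2 + 1)*(a + 3/2)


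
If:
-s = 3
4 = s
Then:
No Solution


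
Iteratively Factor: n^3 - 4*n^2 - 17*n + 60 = (n + 4)*(n^2 - 8*n + 15) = (n - 3)*(n + 4)*(n - 5)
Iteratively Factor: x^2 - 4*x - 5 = (x + 1)*(x - 5)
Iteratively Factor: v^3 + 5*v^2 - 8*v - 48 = (v + 4)*(v^2 + v - 12) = (v - 3)*(v + 4)*(v + 4)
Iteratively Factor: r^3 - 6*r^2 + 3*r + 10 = (r - 2)*(r^2 - 4*r - 5) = (r - 5)*(r - 2)*(r + 1)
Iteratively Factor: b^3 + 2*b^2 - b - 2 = (b + 2)*(b^2 - 1) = (b + 1)*(b + 2)*(b - 1)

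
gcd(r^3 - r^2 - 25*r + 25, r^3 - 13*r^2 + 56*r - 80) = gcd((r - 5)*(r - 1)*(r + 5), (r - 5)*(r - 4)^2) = r - 5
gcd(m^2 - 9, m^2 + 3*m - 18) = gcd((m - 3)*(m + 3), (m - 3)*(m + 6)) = m - 3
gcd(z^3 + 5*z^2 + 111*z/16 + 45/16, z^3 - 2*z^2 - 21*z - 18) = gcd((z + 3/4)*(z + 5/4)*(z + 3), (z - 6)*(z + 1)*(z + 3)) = z + 3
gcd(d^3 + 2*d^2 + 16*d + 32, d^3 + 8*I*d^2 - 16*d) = d + 4*I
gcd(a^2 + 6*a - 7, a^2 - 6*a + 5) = a - 1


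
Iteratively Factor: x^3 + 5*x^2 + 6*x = (x + 3)*(x^2 + 2*x) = (x + 2)*(x + 3)*(x)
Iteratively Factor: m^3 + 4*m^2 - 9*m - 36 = (m + 4)*(m^2 - 9) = (m - 3)*(m + 4)*(m + 3)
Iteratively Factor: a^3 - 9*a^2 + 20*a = (a - 5)*(a^2 - 4*a) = a*(a - 5)*(a - 4)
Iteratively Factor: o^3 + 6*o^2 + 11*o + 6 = (o + 1)*(o^2 + 5*o + 6) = (o + 1)*(o + 2)*(o + 3)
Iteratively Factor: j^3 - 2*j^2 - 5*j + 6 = (j - 1)*(j^2 - j - 6) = (j - 3)*(j - 1)*(j + 2)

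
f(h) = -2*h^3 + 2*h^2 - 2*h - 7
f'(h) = -6*h^2 + 4*h - 2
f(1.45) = -11.79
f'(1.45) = -8.82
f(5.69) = -322.07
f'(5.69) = -173.50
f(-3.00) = 71.00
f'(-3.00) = -68.00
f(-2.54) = 43.76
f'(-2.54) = -50.87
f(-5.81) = 464.38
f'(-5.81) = -227.78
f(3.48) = -74.03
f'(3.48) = -60.74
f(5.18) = -241.68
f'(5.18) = -142.27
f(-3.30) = 93.25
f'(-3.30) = -80.54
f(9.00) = -1321.00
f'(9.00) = -452.00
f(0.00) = -7.00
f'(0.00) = -2.00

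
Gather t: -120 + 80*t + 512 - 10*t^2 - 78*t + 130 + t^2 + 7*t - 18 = -9*t^2 + 9*t + 504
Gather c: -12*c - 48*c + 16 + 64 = 80 - 60*c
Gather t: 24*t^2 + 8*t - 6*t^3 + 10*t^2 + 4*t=-6*t^3 + 34*t^2 + 12*t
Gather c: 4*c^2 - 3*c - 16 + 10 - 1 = 4*c^2 - 3*c - 7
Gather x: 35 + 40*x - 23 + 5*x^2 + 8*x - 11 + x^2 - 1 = 6*x^2 + 48*x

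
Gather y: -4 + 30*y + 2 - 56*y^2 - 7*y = -56*y^2 + 23*y - 2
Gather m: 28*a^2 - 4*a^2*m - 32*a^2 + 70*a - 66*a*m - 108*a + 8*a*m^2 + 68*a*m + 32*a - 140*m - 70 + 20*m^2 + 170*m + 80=-4*a^2 - 6*a + m^2*(8*a + 20) + m*(-4*a^2 + 2*a + 30) + 10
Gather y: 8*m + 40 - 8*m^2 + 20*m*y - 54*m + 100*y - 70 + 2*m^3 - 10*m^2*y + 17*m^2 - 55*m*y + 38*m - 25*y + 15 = 2*m^3 + 9*m^2 - 8*m + y*(-10*m^2 - 35*m + 75) - 15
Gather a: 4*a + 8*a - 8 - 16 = 12*a - 24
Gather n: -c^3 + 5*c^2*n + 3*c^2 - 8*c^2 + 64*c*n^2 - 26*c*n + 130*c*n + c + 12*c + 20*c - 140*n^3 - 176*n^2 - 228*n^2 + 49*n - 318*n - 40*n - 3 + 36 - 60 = -c^3 - 5*c^2 + 33*c - 140*n^3 + n^2*(64*c - 404) + n*(5*c^2 + 104*c - 309) - 27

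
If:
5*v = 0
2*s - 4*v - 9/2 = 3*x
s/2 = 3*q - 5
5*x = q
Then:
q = 245/114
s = 55/19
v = 0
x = 49/114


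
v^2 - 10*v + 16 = (v - 8)*(v - 2)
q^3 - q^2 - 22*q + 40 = (q - 4)*(q - 2)*(q + 5)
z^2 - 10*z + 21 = (z - 7)*(z - 3)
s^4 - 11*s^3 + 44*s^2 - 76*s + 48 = (s - 4)*(s - 3)*(s - 2)^2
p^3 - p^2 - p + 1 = (p - 1)^2*(p + 1)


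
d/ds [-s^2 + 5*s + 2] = 5 - 2*s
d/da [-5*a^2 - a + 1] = -10*a - 1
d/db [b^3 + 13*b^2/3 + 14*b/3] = 3*b^2 + 26*b/3 + 14/3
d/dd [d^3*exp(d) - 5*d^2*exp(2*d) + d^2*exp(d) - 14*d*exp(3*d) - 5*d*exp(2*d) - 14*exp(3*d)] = (d^3 - 10*d^2*exp(d) + 4*d^2 - 42*d*exp(2*d) - 20*d*exp(d) + 2*d - 56*exp(2*d) - 5*exp(d))*exp(d)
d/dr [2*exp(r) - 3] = 2*exp(r)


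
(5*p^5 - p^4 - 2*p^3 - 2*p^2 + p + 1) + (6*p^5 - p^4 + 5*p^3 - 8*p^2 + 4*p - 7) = 11*p^5 - 2*p^4 + 3*p^3 - 10*p^2 + 5*p - 6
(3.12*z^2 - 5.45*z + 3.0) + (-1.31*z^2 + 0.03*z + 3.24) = 1.81*z^2 - 5.42*z + 6.24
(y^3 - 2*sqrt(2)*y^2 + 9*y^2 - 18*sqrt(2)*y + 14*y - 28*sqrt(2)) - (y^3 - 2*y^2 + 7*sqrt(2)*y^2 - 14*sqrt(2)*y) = -9*sqrt(2)*y^2 + 11*y^2 - 4*sqrt(2)*y + 14*y - 28*sqrt(2)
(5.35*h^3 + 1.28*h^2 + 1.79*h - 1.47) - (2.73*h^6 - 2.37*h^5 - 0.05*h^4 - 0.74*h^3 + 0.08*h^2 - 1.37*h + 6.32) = -2.73*h^6 + 2.37*h^5 + 0.05*h^4 + 6.09*h^3 + 1.2*h^2 + 3.16*h - 7.79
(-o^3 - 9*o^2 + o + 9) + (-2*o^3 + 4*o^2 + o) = -3*o^3 - 5*o^2 + 2*o + 9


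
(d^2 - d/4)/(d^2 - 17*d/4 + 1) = d/(d - 4)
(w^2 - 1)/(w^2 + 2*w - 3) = (w + 1)/(w + 3)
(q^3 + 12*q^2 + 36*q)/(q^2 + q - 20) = q*(q^2 + 12*q + 36)/(q^2 + q - 20)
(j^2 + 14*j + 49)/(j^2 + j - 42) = (j + 7)/(j - 6)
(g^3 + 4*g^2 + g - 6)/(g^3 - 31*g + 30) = (g^2 + 5*g + 6)/(g^2 + g - 30)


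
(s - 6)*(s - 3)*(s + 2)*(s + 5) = s^4 - 2*s^3 - 35*s^2 + 36*s + 180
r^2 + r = r*(r + 1)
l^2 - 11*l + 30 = (l - 6)*(l - 5)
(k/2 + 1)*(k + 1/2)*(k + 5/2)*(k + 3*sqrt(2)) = k^4/2 + 3*sqrt(2)*k^3/2 + 5*k^3/2 + 29*k^2/8 + 15*sqrt(2)*k^2/2 + 5*k/4 + 87*sqrt(2)*k/8 + 15*sqrt(2)/4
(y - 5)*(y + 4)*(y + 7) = y^3 + 6*y^2 - 27*y - 140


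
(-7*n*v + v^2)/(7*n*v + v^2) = (-7*n + v)/(7*n + v)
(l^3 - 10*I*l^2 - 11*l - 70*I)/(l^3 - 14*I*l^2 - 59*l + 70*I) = (l + 2*I)/(l - 2*I)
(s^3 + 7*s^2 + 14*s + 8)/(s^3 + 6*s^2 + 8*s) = (s + 1)/s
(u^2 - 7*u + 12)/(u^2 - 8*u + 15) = (u - 4)/(u - 5)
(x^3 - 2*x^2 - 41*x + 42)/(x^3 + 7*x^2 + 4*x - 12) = (x - 7)/(x + 2)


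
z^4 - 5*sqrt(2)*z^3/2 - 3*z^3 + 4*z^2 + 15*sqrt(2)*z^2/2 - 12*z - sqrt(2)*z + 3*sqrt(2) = (z - 3)*(z - sqrt(2))^2*(z - sqrt(2)/2)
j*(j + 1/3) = j^2 + j/3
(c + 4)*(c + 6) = c^2 + 10*c + 24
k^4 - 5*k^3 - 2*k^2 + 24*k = k*(k - 4)*(k - 3)*(k + 2)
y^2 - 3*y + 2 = (y - 2)*(y - 1)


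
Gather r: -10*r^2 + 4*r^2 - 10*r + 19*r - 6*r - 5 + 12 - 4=-6*r^2 + 3*r + 3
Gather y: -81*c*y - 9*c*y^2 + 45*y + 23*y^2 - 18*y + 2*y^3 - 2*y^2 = 2*y^3 + y^2*(21 - 9*c) + y*(27 - 81*c)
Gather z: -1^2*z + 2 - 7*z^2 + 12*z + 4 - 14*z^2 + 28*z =-21*z^2 + 39*z + 6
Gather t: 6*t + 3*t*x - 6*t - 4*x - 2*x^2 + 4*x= 3*t*x - 2*x^2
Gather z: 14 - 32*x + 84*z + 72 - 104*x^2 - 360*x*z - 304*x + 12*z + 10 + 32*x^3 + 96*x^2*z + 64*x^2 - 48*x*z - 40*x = 32*x^3 - 40*x^2 - 376*x + z*(96*x^2 - 408*x + 96) + 96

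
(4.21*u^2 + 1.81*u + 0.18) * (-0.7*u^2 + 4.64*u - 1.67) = -2.947*u^4 + 18.2674*u^3 + 1.2417*u^2 - 2.1875*u - 0.3006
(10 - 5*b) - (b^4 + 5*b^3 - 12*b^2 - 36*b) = -b^4 - 5*b^3 + 12*b^2 + 31*b + 10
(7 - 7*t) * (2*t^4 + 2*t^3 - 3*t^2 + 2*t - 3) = -14*t^5 + 35*t^3 - 35*t^2 + 35*t - 21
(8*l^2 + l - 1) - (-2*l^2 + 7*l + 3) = 10*l^2 - 6*l - 4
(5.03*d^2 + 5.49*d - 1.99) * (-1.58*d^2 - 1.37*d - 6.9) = -7.9474*d^4 - 15.5653*d^3 - 39.0841*d^2 - 35.1547*d + 13.731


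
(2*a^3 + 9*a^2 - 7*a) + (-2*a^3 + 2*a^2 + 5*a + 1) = 11*a^2 - 2*a + 1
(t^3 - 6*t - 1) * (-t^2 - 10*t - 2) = -t^5 - 10*t^4 + 4*t^3 + 61*t^2 + 22*t + 2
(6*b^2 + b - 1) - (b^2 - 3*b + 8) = 5*b^2 + 4*b - 9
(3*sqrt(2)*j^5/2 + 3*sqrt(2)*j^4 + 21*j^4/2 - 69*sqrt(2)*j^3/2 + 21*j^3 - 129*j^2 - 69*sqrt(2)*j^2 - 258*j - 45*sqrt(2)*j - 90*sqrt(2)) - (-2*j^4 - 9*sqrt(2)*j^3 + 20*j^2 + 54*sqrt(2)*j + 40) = 3*sqrt(2)*j^5/2 + 3*sqrt(2)*j^4 + 25*j^4/2 - 51*sqrt(2)*j^3/2 + 21*j^3 - 149*j^2 - 69*sqrt(2)*j^2 - 258*j - 99*sqrt(2)*j - 90*sqrt(2) - 40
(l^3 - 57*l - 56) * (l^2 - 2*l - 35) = l^5 - 2*l^4 - 92*l^3 + 58*l^2 + 2107*l + 1960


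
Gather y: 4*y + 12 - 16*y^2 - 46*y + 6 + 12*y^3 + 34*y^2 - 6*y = 12*y^3 + 18*y^2 - 48*y + 18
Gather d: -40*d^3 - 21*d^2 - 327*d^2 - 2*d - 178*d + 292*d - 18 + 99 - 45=-40*d^3 - 348*d^2 + 112*d + 36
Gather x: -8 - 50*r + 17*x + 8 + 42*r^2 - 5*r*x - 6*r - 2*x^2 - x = 42*r^2 - 56*r - 2*x^2 + x*(16 - 5*r)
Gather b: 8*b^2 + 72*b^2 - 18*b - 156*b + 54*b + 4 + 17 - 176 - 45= 80*b^2 - 120*b - 200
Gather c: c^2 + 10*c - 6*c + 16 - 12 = c^2 + 4*c + 4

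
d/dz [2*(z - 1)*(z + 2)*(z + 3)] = 6*z^2 + 16*z + 2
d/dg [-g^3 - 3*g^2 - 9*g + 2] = -3*g^2 - 6*g - 9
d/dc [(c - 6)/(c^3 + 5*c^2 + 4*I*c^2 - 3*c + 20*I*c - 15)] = (-2*c^3 + c^2*(13 - 4*I) + c*(60 + 48*I) - 33 + 120*I)/(c^6 + c^5*(10 + 8*I) + c^4*(3 + 80*I) + c^3*(-220 + 176*I) + c^2*(-541 - 240*I) + c*(90 - 600*I) + 225)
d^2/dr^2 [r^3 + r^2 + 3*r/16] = 6*r + 2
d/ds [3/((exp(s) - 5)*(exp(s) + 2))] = (9 - 6*exp(s))*exp(s)/(exp(4*s) - 6*exp(3*s) - 11*exp(2*s) + 60*exp(s) + 100)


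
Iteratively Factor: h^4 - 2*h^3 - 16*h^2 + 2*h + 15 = (h + 1)*(h^3 - 3*h^2 - 13*h + 15) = (h - 1)*(h + 1)*(h^2 - 2*h - 15) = (h - 1)*(h + 1)*(h + 3)*(h - 5)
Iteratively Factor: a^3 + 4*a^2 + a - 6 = (a + 2)*(a^2 + 2*a - 3) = (a - 1)*(a + 2)*(a + 3)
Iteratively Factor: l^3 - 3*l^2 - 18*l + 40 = (l + 4)*(l^2 - 7*l + 10) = (l - 2)*(l + 4)*(l - 5)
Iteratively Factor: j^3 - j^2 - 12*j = (j + 3)*(j^2 - 4*j) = (j - 4)*(j + 3)*(j)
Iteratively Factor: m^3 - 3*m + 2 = (m - 1)*(m^2 + m - 2) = (m - 1)^2*(m + 2)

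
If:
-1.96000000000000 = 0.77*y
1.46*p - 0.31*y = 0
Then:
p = -0.54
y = -2.55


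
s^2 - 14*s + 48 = (s - 8)*(s - 6)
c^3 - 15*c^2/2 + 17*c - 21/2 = (c - 7/2)*(c - 3)*(c - 1)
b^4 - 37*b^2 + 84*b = b*(b - 4)*(b - 3)*(b + 7)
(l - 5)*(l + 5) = l^2 - 25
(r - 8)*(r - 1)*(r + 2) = r^3 - 7*r^2 - 10*r + 16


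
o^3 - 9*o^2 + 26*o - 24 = (o - 4)*(o - 3)*(o - 2)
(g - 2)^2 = g^2 - 4*g + 4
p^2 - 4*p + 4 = (p - 2)^2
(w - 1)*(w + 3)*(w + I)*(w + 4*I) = w^4 + 2*w^3 + 5*I*w^3 - 7*w^2 + 10*I*w^2 - 8*w - 15*I*w + 12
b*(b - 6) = b^2 - 6*b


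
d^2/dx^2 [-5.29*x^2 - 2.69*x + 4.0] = -10.5800000000000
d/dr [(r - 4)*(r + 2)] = 2*r - 2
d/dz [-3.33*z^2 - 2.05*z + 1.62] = -6.66*z - 2.05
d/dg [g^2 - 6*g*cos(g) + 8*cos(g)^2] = 6*g*sin(g) + 2*g - 8*sin(2*g) - 6*cos(g)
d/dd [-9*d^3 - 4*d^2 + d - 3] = -27*d^2 - 8*d + 1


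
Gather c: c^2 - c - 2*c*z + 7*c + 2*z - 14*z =c^2 + c*(6 - 2*z) - 12*z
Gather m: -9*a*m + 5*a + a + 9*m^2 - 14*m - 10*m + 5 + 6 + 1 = 6*a + 9*m^2 + m*(-9*a - 24) + 12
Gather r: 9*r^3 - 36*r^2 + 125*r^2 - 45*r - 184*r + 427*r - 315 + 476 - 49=9*r^3 + 89*r^2 + 198*r + 112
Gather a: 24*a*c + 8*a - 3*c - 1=a*(24*c + 8) - 3*c - 1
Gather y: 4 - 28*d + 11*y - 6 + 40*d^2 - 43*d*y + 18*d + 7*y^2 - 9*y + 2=40*d^2 - 10*d + 7*y^2 + y*(2 - 43*d)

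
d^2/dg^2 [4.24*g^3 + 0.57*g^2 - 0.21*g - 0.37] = 25.44*g + 1.14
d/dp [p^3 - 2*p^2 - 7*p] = 3*p^2 - 4*p - 7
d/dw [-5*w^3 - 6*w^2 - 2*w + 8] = -15*w^2 - 12*w - 2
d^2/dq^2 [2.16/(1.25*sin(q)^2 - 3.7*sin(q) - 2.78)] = (13.5*sin(q)^4 - 29.97*sin(q)^3 + 39.3444*sin(q)^2 + 37.72224*sin(q) - 74.1528)/(-1.25*sin(q)^2 + 3.7*sin(q) + 2.78)^3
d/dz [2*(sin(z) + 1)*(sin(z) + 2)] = 2*(2*sin(z) + 3)*cos(z)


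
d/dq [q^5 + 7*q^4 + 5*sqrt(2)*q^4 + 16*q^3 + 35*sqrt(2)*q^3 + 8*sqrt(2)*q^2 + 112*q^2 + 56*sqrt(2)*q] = 5*q^4 + 28*q^3 + 20*sqrt(2)*q^3 + 48*q^2 + 105*sqrt(2)*q^2 + 16*sqrt(2)*q + 224*q + 56*sqrt(2)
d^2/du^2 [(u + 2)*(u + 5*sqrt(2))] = 2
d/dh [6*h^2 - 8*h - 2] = 12*h - 8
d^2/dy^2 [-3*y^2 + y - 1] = -6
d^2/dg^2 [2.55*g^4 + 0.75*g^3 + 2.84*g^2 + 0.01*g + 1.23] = 30.6*g^2 + 4.5*g + 5.68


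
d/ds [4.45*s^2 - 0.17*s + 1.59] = 8.9*s - 0.17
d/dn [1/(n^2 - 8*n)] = 2*(4 - n)/(n^2*(n - 8)^2)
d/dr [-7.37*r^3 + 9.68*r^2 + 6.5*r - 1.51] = -22.11*r^2 + 19.36*r + 6.5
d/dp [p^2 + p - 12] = 2*p + 1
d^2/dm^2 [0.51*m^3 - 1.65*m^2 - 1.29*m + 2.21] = 3.06*m - 3.3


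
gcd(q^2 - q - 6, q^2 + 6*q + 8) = q + 2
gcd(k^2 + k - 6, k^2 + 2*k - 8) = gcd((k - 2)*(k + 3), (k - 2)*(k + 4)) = k - 2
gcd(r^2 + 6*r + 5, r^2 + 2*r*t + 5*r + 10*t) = r + 5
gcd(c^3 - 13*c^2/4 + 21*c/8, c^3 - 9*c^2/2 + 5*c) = c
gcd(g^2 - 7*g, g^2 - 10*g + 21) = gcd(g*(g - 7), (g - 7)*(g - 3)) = g - 7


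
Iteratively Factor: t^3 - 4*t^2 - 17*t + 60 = (t - 5)*(t^2 + t - 12) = (t - 5)*(t + 4)*(t - 3)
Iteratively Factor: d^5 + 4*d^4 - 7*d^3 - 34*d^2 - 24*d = (d + 1)*(d^4 + 3*d^3 - 10*d^2 - 24*d) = (d + 1)*(d + 4)*(d^3 - d^2 - 6*d) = d*(d + 1)*(d + 4)*(d^2 - d - 6) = d*(d - 3)*(d + 1)*(d + 4)*(d + 2)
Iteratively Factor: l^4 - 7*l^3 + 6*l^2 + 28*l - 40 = (l + 2)*(l^3 - 9*l^2 + 24*l - 20) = (l - 2)*(l + 2)*(l^2 - 7*l + 10) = (l - 5)*(l - 2)*(l + 2)*(l - 2)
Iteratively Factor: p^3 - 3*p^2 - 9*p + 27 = (p + 3)*(p^2 - 6*p + 9) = (p - 3)*(p + 3)*(p - 3)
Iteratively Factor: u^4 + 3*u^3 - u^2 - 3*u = (u - 1)*(u^3 + 4*u^2 + 3*u) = (u - 1)*(u + 3)*(u^2 + u) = (u - 1)*(u + 1)*(u + 3)*(u)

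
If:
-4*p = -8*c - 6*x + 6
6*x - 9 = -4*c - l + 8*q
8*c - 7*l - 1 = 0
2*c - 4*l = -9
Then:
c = 67/18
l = 37/9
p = 3*x/2 + 107/18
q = 3*x/4 + 5/4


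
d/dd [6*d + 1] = 6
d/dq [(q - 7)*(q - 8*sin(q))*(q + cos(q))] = (7 - q)*(q - 8*sin(q))*(sin(q) - 1) + (7 - q)*(q + cos(q))*(8*cos(q) - 1) + (q - 8*sin(q))*(q + cos(q))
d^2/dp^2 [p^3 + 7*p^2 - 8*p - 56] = 6*p + 14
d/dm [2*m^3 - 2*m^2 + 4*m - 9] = 6*m^2 - 4*m + 4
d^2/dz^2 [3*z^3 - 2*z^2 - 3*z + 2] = 18*z - 4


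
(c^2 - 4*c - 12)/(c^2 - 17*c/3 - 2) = 3*(c + 2)/(3*c + 1)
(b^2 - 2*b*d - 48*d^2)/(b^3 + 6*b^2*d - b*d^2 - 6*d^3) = (b - 8*d)/(b^2 - d^2)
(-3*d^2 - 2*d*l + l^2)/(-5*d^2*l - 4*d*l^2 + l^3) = (3*d - l)/(l*(5*d - l))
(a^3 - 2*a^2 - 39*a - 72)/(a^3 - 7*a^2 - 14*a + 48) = (a + 3)/(a - 2)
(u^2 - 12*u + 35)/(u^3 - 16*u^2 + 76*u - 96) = (u^2 - 12*u + 35)/(u^3 - 16*u^2 + 76*u - 96)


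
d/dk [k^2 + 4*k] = 2*k + 4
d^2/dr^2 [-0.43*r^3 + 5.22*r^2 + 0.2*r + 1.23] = 10.44 - 2.58*r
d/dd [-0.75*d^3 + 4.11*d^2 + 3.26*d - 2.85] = -2.25*d^2 + 8.22*d + 3.26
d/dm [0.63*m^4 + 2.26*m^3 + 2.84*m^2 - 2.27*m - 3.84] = 2.52*m^3 + 6.78*m^2 + 5.68*m - 2.27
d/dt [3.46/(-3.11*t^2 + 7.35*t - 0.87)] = (21.5212*t - 25.431)/(3.11*t^2 - 7.35*t + 0.87)^2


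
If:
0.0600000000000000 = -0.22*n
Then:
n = -0.27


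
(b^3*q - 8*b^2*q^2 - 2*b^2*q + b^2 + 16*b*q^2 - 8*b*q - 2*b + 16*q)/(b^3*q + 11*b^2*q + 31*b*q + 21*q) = (b^3*q - 8*b^2*q^2 - 2*b^2*q + b^2 + 16*b*q^2 - 8*b*q - 2*b + 16*q)/(q*(b^3 + 11*b^2 + 31*b + 21))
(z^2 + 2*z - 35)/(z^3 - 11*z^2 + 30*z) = (z + 7)/(z*(z - 6))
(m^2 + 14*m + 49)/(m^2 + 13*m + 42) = (m + 7)/(m + 6)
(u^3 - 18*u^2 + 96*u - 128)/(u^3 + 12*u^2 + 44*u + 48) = (u^3 - 18*u^2 + 96*u - 128)/(u^3 + 12*u^2 + 44*u + 48)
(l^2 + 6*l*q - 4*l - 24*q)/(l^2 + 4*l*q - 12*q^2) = (4 - l)/(-l + 2*q)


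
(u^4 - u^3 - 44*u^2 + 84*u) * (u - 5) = u^5 - 6*u^4 - 39*u^3 + 304*u^2 - 420*u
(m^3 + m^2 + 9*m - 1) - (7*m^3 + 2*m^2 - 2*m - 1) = -6*m^3 - m^2 + 11*m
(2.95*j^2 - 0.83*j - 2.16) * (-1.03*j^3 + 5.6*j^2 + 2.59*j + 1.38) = -3.0385*j^5 + 17.3749*j^4 + 5.2173*j^3 - 10.1747*j^2 - 6.7398*j - 2.9808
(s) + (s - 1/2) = 2*s - 1/2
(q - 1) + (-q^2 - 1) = -q^2 + q - 2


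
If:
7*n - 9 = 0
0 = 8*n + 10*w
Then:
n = 9/7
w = -36/35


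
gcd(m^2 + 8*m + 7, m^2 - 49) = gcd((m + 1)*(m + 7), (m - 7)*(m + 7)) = m + 7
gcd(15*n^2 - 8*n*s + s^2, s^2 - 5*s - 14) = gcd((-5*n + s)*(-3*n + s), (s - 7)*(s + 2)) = 1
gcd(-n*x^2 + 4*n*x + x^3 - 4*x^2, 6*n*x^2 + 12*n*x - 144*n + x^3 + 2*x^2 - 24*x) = x - 4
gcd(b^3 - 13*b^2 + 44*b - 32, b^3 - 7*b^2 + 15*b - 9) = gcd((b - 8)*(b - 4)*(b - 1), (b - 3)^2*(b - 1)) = b - 1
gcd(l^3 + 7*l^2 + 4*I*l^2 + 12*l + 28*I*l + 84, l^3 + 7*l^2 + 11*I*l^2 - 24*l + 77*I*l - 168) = l + 7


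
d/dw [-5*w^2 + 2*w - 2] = 2 - 10*w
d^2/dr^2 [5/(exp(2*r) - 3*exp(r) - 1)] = 5*((3 - 4*exp(r))*(-exp(2*r) + 3*exp(r) + 1) - 2*(2*exp(r) - 3)^2*exp(r))*exp(r)/(-exp(2*r) + 3*exp(r) + 1)^3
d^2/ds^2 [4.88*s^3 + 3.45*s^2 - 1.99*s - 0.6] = 29.28*s + 6.9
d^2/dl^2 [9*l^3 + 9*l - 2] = 54*l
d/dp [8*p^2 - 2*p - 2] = 16*p - 2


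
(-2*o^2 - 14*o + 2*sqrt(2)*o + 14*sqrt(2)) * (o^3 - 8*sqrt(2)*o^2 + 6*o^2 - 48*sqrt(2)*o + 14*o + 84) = -2*o^5 - 26*o^4 + 18*sqrt(2)*o^4 - 144*o^3 + 234*sqrt(2)*o^3 - 780*o^2 + 784*sqrt(2)*o^2 - 2520*o + 364*sqrt(2)*o + 1176*sqrt(2)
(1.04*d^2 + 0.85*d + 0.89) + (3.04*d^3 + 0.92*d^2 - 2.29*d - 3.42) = 3.04*d^3 + 1.96*d^2 - 1.44*d - 2.53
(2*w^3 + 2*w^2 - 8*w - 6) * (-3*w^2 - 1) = -6*w^5 - 6*w^4 + 22*w^3 + 16*w^2 + 8*w + 6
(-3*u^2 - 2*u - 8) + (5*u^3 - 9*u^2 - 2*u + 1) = 5*u^3 - 12*u^2 - 4*u - 7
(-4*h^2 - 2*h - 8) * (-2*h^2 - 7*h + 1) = 8*h^4 + 32*h^3 + 26*h^2 + 54*h - 8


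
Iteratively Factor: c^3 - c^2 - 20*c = (c)*(c^2 - c - 20) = c*(c - 5)*(c + 4)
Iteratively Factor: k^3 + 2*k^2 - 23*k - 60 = (k - 5)*(k^2 + 7*k + 12) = (k - 5)*(k + 4)*(k + 3)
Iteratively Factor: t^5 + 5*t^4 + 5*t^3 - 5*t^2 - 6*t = (t + 1)*(t^4 + 4*t^3 + t^2 - 6*t) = (t + 1)*(t + 2)*(t^3 + 2*t^2 - 3*t) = (t - 1)*(t + 1)*(t + 2)*(t^2 + 3*t) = t*(t - 1)*(t + 1)*(t + 2)*(t + 3)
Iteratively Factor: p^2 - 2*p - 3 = (p - 3)*(p + 1)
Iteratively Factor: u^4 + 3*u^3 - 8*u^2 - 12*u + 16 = (u - 1)*(u^3 + 4*u^2 - 4*u - 16) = (u - 2)*(u - 1)*(u^2 + 6*u + 8) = (u - 2)*(u - 1)*(u + 4)*(u + 2)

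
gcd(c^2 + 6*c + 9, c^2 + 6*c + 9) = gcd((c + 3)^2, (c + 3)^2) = c^2 + 6*c + 9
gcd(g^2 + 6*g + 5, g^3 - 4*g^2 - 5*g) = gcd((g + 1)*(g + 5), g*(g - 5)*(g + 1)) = g + 1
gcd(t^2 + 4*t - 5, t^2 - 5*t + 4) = t - 1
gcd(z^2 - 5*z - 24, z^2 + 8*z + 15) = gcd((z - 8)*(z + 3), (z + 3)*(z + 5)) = z + 3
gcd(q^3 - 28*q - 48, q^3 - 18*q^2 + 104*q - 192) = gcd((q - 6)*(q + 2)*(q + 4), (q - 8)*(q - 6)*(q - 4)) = q - 6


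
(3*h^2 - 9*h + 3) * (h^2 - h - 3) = 3*h^4 - 12*h^3 + 3*h^2 + 24*h - 9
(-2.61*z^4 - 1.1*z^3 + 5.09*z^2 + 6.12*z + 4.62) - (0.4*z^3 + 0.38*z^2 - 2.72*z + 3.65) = -2.61*z^4 - 1.5*z^3 + 4.71*z^2 + 8.84*z + 0.97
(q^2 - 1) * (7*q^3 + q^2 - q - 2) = 7*q^5 + q^4 - 8*q^3 - 3*q^2 + q + 2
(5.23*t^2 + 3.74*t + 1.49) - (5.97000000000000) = 5.23*t^2 + 3.74*t - 4.48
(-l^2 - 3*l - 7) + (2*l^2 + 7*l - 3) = l^2 + 4*l - 10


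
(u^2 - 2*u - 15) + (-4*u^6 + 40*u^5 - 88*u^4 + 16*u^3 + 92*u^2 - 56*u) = -4*u^6 + 40*u^5 - 88*u^4 + 16*u^3 + 93*u^2 - 58*u - 15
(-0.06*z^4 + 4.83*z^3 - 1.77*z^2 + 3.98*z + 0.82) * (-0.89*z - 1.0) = 0.0534*z^5 - 4.2387*z^4 - 3.2547*z^3 - 1.7722*z^2 - 4.7098*z - 0.82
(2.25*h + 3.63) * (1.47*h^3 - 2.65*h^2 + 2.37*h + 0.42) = 3.3075*h^4 - 0.626399999999999*h^3 - 4.287*h^2 + 9.5481*h + 1.5246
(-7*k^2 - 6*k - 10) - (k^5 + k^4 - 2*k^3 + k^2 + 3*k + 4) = -k^5 - k^4 + 2*k^3 - 8*k^2 - 9*k - 14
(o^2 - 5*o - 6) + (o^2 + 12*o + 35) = 2*o^2 + 7*o + 29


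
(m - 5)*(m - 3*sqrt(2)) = m^2 - 5*m - 3*sqrt(2)*m + 15*sqrt(2)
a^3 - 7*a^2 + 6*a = a*(a - 6)*(a - 1)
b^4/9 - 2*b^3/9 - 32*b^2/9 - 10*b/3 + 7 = (b/3 + 1)^2*(b - 7)*(b - 1)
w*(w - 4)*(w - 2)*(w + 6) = w^4 - 28*w^2 + 48*w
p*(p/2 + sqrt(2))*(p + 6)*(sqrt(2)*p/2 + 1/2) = sqrt(2)*p^4/4 + 5*p^3/4 + 3*sqrt(2)*p^3/2 + sqrt(2)*p^2/2 + 15*p^2/2 + 3*sqrt(2)*p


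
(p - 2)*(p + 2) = p^2 - 4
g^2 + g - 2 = (g - 1)*(g + 2)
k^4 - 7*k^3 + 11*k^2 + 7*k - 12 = (k - 4)*(k - 3)*(k - 1)*(k + 1)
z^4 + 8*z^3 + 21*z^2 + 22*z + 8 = (z + 1)^2*(z + 2)*(z + 4)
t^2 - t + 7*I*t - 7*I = (t - 1)*(t + 7*I)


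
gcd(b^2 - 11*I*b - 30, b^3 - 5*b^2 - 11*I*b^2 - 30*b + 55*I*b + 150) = b^2 - 11*I*b - 30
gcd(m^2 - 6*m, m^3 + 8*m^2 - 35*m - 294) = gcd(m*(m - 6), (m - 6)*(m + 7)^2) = m - 6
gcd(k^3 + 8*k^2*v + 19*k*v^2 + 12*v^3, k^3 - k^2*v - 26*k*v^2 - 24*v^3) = k^2 + 5*k*v + 4*v^2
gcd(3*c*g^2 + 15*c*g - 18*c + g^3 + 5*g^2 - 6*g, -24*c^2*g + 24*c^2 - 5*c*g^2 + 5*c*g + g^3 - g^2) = 3*c*g - 3*c + g^2 - g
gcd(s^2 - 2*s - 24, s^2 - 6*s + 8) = 1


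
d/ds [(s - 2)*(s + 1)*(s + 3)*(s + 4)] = 4*s^3 + 18*s^2 + 6*s - 26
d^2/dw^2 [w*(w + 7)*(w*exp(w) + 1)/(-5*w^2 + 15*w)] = (-w^4*exp(w) - 3*w^3*exp(w) + 51*w^2*exp(w) - 57*w*exp(w) - 186*exp(w) - 20)/(5*(w^3 - 9*w^2 + 27*w - 27))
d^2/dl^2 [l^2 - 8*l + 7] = 2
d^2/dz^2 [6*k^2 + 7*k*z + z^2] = 2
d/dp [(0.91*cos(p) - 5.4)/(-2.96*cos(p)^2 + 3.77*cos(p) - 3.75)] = (-2.6936*cos(p)^2 + 31.968*cos(p) - 16.9455)*sin(p)/(8.7616*cos(p)^4 - 22.3184*cos(p)^3 + 36.4129*cos(p)^2 - 28.275*cos(p) + 14.0625)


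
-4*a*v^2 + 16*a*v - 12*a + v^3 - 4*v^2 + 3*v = (-4*a + v)*(v - 3)*(v - 1)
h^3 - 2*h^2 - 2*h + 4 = (h - 2)*(h - sqrt(2))*(h + sqrt(2))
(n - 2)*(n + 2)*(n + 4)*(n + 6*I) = n^4 + 4*n^3 + 6*I*n^3 - 4*n^2 + 24*I*n^2 - 16*n - 24*I*n - 96*I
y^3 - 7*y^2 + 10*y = y*(y - 5)*(y - 2)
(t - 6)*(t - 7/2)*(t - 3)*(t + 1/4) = t^4 - 49*t^3/4 + 371*t^2/8 - 405*t/8 - 63/4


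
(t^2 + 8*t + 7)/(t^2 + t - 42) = (t + 1)/(t - 6)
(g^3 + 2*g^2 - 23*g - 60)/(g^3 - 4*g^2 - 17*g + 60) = (g + 3)/(g - 3)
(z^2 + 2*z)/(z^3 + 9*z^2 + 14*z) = 1/(z + 7)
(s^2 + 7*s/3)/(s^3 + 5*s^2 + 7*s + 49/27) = 9*s/(9*s^2 + 24*s + 7)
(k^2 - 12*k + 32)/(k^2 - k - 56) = (k - 4)/(k + 7)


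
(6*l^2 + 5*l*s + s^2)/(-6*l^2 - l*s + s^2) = (3*l + s)/(-3*l + s)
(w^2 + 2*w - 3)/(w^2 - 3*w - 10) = (-w^2 - 2*w + 3)/(-w^2 + 3*w + 10)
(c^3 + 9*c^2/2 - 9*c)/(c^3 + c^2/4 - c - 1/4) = 2*c*(2*c^2 + 9*c - 18)/(4*c^3 + c^2 - 4*c - 1)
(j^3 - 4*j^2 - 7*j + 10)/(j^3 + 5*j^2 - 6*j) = (j^2 - 3*j - 10)/(j*(j + 6))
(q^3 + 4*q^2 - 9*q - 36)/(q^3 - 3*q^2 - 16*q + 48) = (q + 3)/(q - 4)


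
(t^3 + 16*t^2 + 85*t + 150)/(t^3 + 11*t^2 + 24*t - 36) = (t^2 + 10*t + 25)/(t^2 + 5*t - 6)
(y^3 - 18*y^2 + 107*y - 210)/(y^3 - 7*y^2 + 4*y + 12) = (y^2 - 12*y + 35)/(y^2 - y - 2)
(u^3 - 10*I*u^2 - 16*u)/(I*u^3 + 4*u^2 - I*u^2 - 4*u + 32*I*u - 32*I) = u*(-I*u - 2)/(u^2 + u*(-1 + 4*I) - 4*I)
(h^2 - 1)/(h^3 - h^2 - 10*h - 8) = (h - 1)/(h^2 - 2*h - 8)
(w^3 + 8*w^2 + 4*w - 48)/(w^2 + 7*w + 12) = (w^2 + 4*w - 12)/(w + 3)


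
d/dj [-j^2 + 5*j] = 5 - 2*j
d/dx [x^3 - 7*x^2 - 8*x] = 3*x^2 - 14*x - 8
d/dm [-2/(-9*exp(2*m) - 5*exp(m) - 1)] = (-36*exp(m) - 10)*exp(m)/(9*exp(2*m) + 5*exp(m) + 1)^2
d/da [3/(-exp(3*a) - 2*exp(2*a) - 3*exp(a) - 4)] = (9*exp(2*a) + 12*exp(a) + 9)*exp(a)/(exp(3*a) + 2*exp(2*a) + 3*exp(a) + 4)^2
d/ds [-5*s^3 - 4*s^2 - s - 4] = -15*s^2 - 8*s - 1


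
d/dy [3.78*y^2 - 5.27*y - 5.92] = 7.56*y - 5.27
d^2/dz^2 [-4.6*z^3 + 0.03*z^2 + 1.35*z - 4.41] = 0.06 - 27.6*z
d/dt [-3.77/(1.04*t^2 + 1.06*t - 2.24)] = (7.8416*t + 3.9962)/(1.04*t^2 + 1.06*t - 2.24)^2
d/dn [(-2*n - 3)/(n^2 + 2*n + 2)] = 2*(n^2 + 3*n + 1)/(n^4 + 4*n^3 + 8*n^2 + 8*n + 4)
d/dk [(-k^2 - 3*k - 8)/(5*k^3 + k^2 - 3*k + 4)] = (5*k^4 + 30*k^3 + 126*k^2 + 8*k - 36)/(25*k^6 + 10*k^5 - 29*k^4 + 34*k^3 + 17*k^2 - 24*k + 16)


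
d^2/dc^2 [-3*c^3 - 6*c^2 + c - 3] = -18*c - 12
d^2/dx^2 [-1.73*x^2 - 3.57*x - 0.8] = -3.46000000000000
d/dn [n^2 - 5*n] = 2*n - 5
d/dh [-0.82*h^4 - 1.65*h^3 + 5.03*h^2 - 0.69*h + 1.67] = -3.28*h^3 - 4.95*h^2 + 10.06*h - 0.69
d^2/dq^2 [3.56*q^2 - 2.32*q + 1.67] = 7.12000000000000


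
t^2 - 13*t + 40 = (t - 8)*(t - 5)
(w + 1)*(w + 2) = w^2 + 3*w + 2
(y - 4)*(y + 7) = y^2 + 3*y - 28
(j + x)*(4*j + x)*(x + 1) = 4*j^2*x + 4*j^2 + 5*j*x^2 + 5*j*x + x^3 + x^2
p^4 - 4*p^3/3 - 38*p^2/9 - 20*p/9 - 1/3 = (p - 3)*(p + 1/3)^2*(p + 1)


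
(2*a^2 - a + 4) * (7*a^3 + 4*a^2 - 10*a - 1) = 14*a^5 + a^4 + 4*a^3 + 24*a^2 - 39*a - 4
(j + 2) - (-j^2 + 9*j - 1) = j^2 - 8*j + 3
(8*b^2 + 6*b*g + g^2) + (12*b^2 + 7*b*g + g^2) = 20*b^2 + 13*b*g + 2*g^2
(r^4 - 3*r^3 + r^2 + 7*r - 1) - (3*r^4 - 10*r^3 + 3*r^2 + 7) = -2*r^4 + 7*r^3 - 2*r^2 + 7*r - 8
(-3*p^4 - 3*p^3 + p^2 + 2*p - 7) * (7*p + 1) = -21*p^5 - 24*p^4 + 4*p^3 + 15*p^2 - 47*p - 7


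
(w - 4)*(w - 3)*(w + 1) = w^3 - 6*w^2 + 5*w + 12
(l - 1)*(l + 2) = l^2 + l - 2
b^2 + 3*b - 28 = (b - 4)*(b + 7)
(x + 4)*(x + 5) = x^2 + 9*x + 20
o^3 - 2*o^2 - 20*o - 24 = (o - 6)*(o + 2)^2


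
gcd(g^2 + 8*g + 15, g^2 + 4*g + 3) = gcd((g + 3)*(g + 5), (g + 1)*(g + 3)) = g + 3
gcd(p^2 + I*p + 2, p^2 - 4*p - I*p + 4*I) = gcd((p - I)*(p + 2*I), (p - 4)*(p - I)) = p - I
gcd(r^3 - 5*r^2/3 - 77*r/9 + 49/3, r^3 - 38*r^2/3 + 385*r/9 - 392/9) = r^2 - 14*r/3 + 49/9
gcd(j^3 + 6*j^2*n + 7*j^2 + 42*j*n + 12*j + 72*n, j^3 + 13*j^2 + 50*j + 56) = j + 4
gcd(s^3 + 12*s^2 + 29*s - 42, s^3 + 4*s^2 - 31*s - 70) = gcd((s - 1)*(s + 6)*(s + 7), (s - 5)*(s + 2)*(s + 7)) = s + 7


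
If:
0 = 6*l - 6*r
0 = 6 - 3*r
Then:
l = 2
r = 2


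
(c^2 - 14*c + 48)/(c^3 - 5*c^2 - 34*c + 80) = (c - 6)/(c^2 + 3*c - 10)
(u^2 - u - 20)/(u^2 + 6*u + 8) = (u - 5)/(u + 2)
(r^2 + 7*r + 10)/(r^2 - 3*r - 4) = (r^2 + 7*r + 10)/(r^2 - 3*r - 4)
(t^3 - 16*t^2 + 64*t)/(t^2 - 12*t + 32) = t*(t - 8)/(t - 4)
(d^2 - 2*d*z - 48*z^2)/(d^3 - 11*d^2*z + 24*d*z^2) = (-d - 6*z)/(d*(-d + 3*z))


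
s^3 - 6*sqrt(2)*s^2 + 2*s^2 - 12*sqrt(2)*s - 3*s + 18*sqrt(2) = (s - 1)*(s + 3)*(s - 6*sqrt(2))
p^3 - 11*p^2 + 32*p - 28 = (p - 7)*(p - 2)^2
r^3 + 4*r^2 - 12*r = r*(r - 2)*(r + 6)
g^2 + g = g*(g + 1)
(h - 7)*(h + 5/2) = h^2 - 9*h/2 - 35/2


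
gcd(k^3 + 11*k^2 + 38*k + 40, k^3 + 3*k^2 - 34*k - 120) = k^2 + 9*k + 20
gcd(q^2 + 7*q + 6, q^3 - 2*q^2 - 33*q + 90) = q + 6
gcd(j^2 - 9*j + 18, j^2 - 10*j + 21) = j - 3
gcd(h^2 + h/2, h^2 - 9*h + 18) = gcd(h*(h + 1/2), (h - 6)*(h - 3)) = 1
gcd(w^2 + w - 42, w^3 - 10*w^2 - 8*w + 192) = w - 6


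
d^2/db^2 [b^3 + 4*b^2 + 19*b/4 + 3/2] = 6*b + 8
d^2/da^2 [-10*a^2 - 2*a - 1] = -20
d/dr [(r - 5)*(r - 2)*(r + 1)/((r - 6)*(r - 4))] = (r^4 - 20*r^3 + 129*r^2 - 308*r + 172)/(r^4 - 20*r^3 + 148*r^2 - 480*r + 576)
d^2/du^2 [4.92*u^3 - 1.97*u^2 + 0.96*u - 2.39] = 29.52*u - 3.94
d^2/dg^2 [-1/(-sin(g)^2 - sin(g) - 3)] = (-4*sin(g)^4 - 3*sin(g)^3 + 17*sin(g)^2 + 9*sin(g) - 4)/(sin(g)^2 + sin(g) + 3)^3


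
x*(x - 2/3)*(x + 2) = x^3 + 4*x^2/3 - 4*x/3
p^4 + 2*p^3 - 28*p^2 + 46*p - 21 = (p - 3)*(p - 1)^2*(p + 7)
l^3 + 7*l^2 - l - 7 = (l - 1)*(l + 1)*(l + 7)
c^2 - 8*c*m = c*(c - 8*m)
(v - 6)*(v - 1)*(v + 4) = v^3 - 3*v^2 - 22*v + 24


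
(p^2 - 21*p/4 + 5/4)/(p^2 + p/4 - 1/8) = 2*(p - 5)/(2*p + 1)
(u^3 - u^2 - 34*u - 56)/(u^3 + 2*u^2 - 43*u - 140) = (u + 2)/(u + 5)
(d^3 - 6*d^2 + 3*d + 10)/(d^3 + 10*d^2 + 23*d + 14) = (d^2 - 7*d + 10)/(d^2 + 9*d + 14)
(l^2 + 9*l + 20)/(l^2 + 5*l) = (l + 4)/l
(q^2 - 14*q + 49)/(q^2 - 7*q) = (q - 7)/q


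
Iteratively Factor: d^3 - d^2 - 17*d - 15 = (d - 5)*(d^2 + 4*d + 3) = (d - 5)*(d + 3)*(d + 1)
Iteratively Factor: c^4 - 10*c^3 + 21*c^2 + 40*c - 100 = (c - 5)*(c^3 - 5*c^2 - 4*c + 20) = (c - 5)*(c + 2)*(c^2 - 7*c + 10) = (c - 5)^2*(c + 2)*(c - 2)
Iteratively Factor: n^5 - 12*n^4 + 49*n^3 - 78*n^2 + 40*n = (n)*(n^4 - 12*n^3 + 49*n^2 - 78*n + 40) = n*(n - 1)*(n^3 - 11*n^2 + 38*n - 40) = n*(n - 4)*(n - 1)*(n^2 - 7*n + 10) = n*(n - 4)*(n - 2)*(n - 1)*(n - 5)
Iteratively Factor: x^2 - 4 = (x - 2)*(x + 2)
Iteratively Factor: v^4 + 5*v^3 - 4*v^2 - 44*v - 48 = (v + 4)*(v^3 + v^2 - 8*v - 12) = (v + 2)*(v + 4)*(v^2 - v - 6) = (v + 2)^2*(v + 4)*(v - 3)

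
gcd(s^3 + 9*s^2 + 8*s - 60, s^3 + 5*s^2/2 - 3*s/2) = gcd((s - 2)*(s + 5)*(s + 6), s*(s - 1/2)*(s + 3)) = 1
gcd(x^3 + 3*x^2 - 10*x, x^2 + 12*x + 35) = x + 5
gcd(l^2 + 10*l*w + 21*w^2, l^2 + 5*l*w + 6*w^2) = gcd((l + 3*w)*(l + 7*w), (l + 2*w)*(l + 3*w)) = l + 3*w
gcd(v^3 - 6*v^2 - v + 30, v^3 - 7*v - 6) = v^2 - v - 6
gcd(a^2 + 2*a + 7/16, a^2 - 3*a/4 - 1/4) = a + 1/4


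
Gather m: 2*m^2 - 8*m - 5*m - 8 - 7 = 2*m^2 - 13*m - 15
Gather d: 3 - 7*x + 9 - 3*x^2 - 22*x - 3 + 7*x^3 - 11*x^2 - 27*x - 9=7*x^3 - 14*x^2 - 56*x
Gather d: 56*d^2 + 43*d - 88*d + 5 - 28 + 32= 56*d^2 - 45*d + 9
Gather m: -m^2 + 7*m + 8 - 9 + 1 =-m^2 + 7*m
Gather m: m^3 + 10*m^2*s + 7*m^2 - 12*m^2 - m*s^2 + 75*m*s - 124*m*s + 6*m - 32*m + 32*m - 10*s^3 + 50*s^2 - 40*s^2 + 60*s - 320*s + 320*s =m^3 + m^2*(10*s - 5) + m*(-s^2 - 49*s + 6) - 10*s^3 + 10*s^2 + 60*s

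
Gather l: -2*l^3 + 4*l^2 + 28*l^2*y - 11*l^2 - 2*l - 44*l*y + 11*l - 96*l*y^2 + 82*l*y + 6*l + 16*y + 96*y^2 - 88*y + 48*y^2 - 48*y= -2*l^3 + l^2*(28*y - 7) + l*(-96*y^2 + 38*y + 15) + 144*y^2 - 120*y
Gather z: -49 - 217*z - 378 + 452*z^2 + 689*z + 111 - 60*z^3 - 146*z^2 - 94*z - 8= -60*z^3 + 306*z^2 + 378*z - 324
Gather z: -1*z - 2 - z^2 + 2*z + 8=-z^2 + z + 6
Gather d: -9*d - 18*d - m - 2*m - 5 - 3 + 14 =-27*d - 3*m + 6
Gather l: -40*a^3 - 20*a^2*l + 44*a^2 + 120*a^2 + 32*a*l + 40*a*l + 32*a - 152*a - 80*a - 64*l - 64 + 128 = -40*a^3 + 164*a^2 - 200*a + l*(-20*a^2 + 72*a - 64) + 64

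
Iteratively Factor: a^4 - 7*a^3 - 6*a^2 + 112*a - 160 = (a - 2)*(a^3 - 5*a^2 - 16*a + 80) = (a - 4)*(a - 2)*(a^2 - a - 20) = (a - 4)*(a - 2)*(a + 4)*(a - 5)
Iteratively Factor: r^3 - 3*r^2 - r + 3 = (r + 1)*(r^2 - 4*r + 3) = (r - 3)*(r + 1)*(r - 1)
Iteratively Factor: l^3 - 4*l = (l + 2)*(l^2 - 2*l) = (l - 2)*(l + 2)*(l)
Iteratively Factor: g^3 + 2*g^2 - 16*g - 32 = (g + 4)*(g^2 - 2*g - 8) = (g + 2)*(g + 4)*(g - 4)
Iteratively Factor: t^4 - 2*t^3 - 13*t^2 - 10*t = (t - 5)*(t^3 + 3*t^2 + 2*t) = (t - 5)*(t + 1)*(t^2 + 2*t) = t*(t - 5)*(t + 1)*(t + 2)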